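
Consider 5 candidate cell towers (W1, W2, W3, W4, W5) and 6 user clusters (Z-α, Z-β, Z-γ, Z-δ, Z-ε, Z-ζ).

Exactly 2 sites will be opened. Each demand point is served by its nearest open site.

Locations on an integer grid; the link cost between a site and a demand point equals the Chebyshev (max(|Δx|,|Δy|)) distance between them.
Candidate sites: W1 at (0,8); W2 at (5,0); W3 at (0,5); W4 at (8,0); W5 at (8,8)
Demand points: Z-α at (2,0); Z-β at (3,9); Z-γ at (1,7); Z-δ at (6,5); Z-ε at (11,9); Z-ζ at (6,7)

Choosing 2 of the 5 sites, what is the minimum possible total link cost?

Open {W3, W5}.
  Z-α→W3 5, Z-β→W3 4, Z-γ→W3 2, Z-δ→W5 3, Z-ε→W5 3, Z-ζ→W5 2  ⇒ total 19.
Compare {W1, W5}: total 20.
Compare {W2, W5}: total 23.
No size-2 selection does better; minimum is 19.

19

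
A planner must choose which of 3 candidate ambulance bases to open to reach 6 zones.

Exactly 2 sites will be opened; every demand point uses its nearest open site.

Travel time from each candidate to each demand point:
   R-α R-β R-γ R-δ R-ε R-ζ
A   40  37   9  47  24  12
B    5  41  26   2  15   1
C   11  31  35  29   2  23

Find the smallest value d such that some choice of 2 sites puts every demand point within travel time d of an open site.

31

Open {A, C}.
  Farthest demand point is R-β at travel time 31 (to C); all others are ≤ 31.
With {B, C} the worst case is 31.
With {A, B} the worst case is 37.
No size-2 selection achieves below 31.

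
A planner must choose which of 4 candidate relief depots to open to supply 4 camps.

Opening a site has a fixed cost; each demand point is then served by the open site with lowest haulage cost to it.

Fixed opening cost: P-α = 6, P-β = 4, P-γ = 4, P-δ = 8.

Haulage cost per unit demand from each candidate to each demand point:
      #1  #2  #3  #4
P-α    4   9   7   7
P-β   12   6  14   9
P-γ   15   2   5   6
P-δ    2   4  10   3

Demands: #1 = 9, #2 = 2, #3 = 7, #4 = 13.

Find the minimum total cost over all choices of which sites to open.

Open {P-γ, P-δ}: assign each demand point to its cheapest open site.
  #1→P-δ 9×2=18, #2→P-γ 2×2=4, #3→P-γ 7×5=35, #4→P-δ 13×3=39
  haulage cost 96, fixed 12 → total 108.
Compare {P-β, P-γ, P-δ}: haulage cost 96 + fixed 16 = 112.
Compare {P-α, P-γ, P-δ}: haulage cost 96 + fixed 18 = 114.
Compare {P-α, P-β, P-γ, P-δ}: haulage cost 96 + fixed 22 = 118.
All other subsets cost ≥ 112. Minimum total cost: 108.

108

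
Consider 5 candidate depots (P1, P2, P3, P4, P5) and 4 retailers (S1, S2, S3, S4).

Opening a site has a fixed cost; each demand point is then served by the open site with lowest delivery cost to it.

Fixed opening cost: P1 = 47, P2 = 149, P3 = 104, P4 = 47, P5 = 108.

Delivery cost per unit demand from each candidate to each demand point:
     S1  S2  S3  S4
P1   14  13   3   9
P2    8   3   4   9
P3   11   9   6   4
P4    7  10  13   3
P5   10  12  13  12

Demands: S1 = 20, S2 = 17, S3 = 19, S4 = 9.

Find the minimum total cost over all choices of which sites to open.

Open {P1, P4}: assign each demand point to its cheapest open site.
  S1→P4 20×7=140, S2→P4 17×10=170, S3→P1 19×3=57, S4→P4 9×3=27
  delivery cost 394, fixed 94 → total 488.
Compare {P2, P4}: delivery cost 294 + fixed 196 = 490.
Compare {P2}: delivery cost 368 + fixed 149 = 517.
Compare {P1, P2, P4}: delivery cost 275 + fixed 243 = 518.
All other subsets cost ≥ 490. Minimum total cost: 488.

488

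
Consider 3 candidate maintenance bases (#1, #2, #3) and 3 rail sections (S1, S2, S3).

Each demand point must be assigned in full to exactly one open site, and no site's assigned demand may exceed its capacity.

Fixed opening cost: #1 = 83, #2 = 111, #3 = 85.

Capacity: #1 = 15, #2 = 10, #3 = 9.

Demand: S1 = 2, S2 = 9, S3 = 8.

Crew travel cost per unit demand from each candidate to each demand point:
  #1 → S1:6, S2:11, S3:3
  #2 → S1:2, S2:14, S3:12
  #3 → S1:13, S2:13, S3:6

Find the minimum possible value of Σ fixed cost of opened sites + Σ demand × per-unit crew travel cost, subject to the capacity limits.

Open {#1, #3}; cheapest assignment that respects the capacities:
  #1 (cap 15, load 10): S1, S3 — cost 2×6 + 8×3 = 36
  #3 (cap 9, load 9): S2 — cost 9×13 = 117
  Shipping 153, fixed 168 → total 321.
  Any other capacity-feasible assignment to {#1, #3} ships for at least 153.
Compare {#1, #2}: its best feasible assignment gives total 356.
Compare {#2, #3}: its best feasible assignment gives total 413.
Every other set of open sites that can feasibly serve all demand totals ≥ 356 even under its best assignment. Minimum: 321.

321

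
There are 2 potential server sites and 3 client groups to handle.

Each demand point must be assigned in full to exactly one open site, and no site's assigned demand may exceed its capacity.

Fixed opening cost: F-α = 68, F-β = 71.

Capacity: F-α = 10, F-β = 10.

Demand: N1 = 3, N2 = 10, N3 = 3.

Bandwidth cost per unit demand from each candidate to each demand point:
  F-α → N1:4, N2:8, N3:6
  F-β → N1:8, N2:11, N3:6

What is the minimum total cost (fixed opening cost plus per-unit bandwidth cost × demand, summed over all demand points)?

261

Open {F-α, F-β}; cheapest assignment that respects the capacities:
  F-α (cap 10, load 10): N2 — cost 10×8 = 80
  F-β (cap 10, load 6): N1, N3 — cost 3×8 + 3×6 = 42
  Shipping 122, fixed 139 → total 261.
  Any other capacity-feasible assignment to {F-α, F-β} ships for at least 122.
Total demand is 16 and no other set of sites has combined capacity ≥ 16, so {F-α, F-β} is the only feasible choice of open sites. Minimum: 261.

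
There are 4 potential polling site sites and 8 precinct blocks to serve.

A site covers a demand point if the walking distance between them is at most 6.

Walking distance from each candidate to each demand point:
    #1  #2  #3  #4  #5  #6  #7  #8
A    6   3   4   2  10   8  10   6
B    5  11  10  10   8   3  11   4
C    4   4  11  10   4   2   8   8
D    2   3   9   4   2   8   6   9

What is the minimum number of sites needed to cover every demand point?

Coverage sets (demand points within 6 of each site):
  A: {#1, #2, #3, #4, #8}
  B: {#1, #6, #8}
  C: {#1, #2, #5, #6}
  D: {#1, #2, #4, #5, #7}
No 2 sites suffice: every size-2 union leaves at least one demand point uncovered.
But {A, B, D} covers everything, so the minimum is 3.

3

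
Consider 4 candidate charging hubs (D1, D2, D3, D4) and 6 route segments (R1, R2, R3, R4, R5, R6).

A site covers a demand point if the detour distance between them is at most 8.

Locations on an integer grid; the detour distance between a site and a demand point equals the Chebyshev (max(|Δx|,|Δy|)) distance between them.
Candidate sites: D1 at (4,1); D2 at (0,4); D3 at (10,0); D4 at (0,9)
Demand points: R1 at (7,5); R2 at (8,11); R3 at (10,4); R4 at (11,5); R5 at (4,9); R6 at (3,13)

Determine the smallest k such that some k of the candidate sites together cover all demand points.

Coverage sets (demand points within 8 of each site):
  D1: {R1, R3, R4, R5}
  D2: {R1, R2, R5}
  D3: {R1, R3, R4}
  D4: {R1, R2, R5, R6}
No single site covers all 6 demand points.
But {D1, D4} covers everything, so the minimum is 2.

2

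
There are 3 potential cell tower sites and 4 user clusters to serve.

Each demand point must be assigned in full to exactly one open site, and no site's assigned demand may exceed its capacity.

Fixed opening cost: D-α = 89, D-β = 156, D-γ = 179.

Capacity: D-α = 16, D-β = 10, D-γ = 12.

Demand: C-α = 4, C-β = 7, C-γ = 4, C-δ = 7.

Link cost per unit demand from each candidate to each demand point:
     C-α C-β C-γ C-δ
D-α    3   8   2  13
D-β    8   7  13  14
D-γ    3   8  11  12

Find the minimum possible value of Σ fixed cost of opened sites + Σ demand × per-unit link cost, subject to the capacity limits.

405

Open {D-α, D-β}; cheapest assignment that respects the capacities:
  D-α (cap 16, load 15): C-α, C-γ, C-δ — cost 4×3 + 4×2 + 7×13 = 111
  D-β (cap 10, load 7): C-β — cost 7×7 = 49
  Shipping 160, fixed 245 → total 405.
  Any other capacity-feasible assignment to {D-α, D-β} ships for at least 160.
Compare {D-α, D-γ}: its best feasible assignment gives total 428.
Compare {D-α, D-β, D-γ}: its best feasible assignment gives total 577.
Every other set of open sites that can feasibly serve all demand totals ≥ 428 even under its best assignment. Minimum: 405.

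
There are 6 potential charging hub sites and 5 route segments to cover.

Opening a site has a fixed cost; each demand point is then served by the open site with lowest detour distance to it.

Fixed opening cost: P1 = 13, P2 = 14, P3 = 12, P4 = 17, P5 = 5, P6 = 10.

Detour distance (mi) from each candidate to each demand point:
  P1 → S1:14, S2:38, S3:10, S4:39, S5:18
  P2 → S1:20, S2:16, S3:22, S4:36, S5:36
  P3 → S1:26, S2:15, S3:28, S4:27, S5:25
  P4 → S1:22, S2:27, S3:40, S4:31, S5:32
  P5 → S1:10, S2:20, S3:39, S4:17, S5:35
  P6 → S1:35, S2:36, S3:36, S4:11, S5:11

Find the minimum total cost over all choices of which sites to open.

Open {P1, P5, P6}: assign each demand point to its cheapest open site.
  S1→P5 10, S2→P5 20, S3→P1 10, S4→P6 11, S5→P6 11
  detour distance 62, fixed 28 → total 90.
Compare {P1, P5}: detour distance 75 + fixed 18 = 93.
Compare {P1, P3, P6}: detour distance 61 + fixed 35 = 96.
Compare {P1, P3, P5, P6}: detour distance 57 + fixed 40 = 97.
All other subsets cost ≥ 93. Minimum total cost: 90.

90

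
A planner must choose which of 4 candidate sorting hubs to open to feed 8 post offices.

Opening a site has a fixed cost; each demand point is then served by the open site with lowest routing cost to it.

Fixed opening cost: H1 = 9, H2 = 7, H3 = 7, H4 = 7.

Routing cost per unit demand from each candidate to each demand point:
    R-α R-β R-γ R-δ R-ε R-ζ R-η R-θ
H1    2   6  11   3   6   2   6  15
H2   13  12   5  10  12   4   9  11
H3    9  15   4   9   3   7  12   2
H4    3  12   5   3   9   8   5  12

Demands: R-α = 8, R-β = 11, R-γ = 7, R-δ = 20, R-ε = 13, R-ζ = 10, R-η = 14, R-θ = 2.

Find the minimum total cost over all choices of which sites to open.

Open {H1, H3, H4}: assign each demand point to its cheapest open site.
  R-α→H1 8×2=16, R-β→H1 11×6=66, R-γ→H3 7×4=28, R-δ→H1 20×3=60, R-ε→H3 13×3=39, R-ζ→H1 10×2=20, R-η→H4 14×5=70, R-θ→H3 2×2=4
  routing cost 303, fixed 23 → total 326.
Compare {H1, H3}: routing cost 317 + fixed 16 = 333.
Compare {H1, H2, H3, H4}: routing cost 303 + fixed 30 = 333.
Compare {H1, H2, H3}: routing cost 317 + fixed 23 = 340.
All other subsets cost ≥ 333. Minimum total cost: 326.

326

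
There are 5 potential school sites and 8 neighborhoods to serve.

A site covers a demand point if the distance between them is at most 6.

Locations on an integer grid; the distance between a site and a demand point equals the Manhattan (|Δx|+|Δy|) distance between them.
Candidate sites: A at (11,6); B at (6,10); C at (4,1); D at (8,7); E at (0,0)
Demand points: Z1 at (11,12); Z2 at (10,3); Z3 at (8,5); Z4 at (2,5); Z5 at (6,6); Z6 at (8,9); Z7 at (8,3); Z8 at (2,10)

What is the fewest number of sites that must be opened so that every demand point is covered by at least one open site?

Coverage sets (demand points within 6 of each site):
  A: {Z1, Z2, Z3, Z5, Z6, Z7}
  B: {Z5, Z6, Z8}
  C: {Z4, Z7}
  D: {Z2, Z3, Z5, Z6, Z7}
  E: {}
No 2 sites suffice: every size-2 union leaves at least one demand point uncovered.
But {A, B, C} covers everything, so the minimum is 3.

3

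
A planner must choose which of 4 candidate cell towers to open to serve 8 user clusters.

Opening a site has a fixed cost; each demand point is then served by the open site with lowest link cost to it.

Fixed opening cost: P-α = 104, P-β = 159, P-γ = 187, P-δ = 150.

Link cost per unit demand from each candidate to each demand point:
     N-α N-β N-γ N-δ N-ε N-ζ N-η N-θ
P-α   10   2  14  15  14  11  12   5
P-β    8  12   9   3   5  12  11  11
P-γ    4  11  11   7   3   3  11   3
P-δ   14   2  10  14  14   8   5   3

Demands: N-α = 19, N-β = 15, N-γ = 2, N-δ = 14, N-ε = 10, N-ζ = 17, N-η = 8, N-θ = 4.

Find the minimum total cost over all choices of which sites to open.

Open {P-γ, P-δ}: assign each demand point to its cheapest open site.
  N-α→P-γ 19×4=76, N-β→P-δ 15×2=30, N-γ→P-δ 2×10=20, N-δ→P-γ 14×7=98, N-ε→P-γ 10×3=30, N-ζ→P-γ 17×3=51, N-η→P-δ 8×5=40, N-θ→P-γ 4×3=12
  link cost 357, fixed 337 → total 694.
Compare {P-α, P-γ}: link cost 407 + fixed 291 = 698.
Compare {P-γ}: link cost 542 + fixed 187 = 729.
Compare {P-β, P-δ}: link cost 480 + fixed 309 = 789.
All other subsets cost ≥ 698. Minimum total cost: 694.

694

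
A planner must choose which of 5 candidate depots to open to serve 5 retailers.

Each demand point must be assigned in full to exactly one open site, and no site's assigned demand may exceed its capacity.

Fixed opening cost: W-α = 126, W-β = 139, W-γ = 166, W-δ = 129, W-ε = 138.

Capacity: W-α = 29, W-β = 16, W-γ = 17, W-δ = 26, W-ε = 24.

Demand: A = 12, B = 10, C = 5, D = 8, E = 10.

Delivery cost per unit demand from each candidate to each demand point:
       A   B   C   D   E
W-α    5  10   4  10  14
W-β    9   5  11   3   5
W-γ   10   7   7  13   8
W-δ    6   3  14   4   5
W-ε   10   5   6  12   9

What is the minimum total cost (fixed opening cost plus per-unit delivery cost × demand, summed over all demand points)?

Open {W-α, W-δ}; cheapest assignment that respects the capacities:
  W-α (cap 29, load 25): A, C, D — cost 12×5 + 5×4 + 8×10 = 160
  W-δ (cap 26, load 20): B, E — cost 10×3 + 10×5 = 80
  Shipping 240, fixed 255 → total 495.
  Any other capacity-feasible assignment to {W-α, W-δ} ships for at least 240.
Compare {W-α, W-ε}: its best feasible assignment gives total 564.
Compare {W-δ, W-ε}: its best feasible assignment gives total 565.
Every other set of open sites that can feasibly serve all demand totals ≥ 564 even under its best assignment. Minimum: 495.

495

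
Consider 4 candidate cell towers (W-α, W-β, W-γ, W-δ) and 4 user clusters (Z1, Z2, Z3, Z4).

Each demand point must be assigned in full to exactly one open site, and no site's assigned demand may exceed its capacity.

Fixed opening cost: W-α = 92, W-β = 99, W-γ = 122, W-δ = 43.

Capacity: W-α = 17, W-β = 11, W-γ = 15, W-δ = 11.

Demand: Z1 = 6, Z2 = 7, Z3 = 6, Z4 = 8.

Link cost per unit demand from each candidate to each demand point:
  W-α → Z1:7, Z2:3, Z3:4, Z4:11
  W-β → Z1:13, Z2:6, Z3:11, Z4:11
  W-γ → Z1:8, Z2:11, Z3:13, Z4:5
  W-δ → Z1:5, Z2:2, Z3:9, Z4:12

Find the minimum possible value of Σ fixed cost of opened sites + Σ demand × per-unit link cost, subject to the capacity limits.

Open {W-α, W-γ}; cheapest assignment that respects the capacities:
  W-α (cap 17, load 13): Z2, Z3 — cost 7×3 + 6×4 = 45
  W-γ (cap 15, load 14): Z1, Z4 — cost 6×8 + 8×5 = 88
  Shipping 133, fixed 214 → total 347.
  Any other capacity-feasible assignment to {W-α, W-γ} ships for at least 133.
Compare {W-α, W-γ, W-δ}: its best feasible assignment gives total 372.
Compare {W-α, W-β, W-δ}: its best feasible assignment gives total 397.
Every other set of open sites that can feasibly serve all demand totals ≥ 372 even under its best assignment. Minimum: 347.

347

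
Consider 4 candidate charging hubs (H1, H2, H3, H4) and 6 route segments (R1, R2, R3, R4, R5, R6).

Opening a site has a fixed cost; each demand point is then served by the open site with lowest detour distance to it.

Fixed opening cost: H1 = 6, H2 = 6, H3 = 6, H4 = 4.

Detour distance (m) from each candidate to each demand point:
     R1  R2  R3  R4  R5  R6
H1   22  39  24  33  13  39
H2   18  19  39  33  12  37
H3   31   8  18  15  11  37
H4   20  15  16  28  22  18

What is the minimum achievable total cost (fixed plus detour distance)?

Open {H3, H4}: assign each demand point to its cheapest open site.
  R1→H4 20, R2→H3 8, R3→H4 16, R4→H3 15, R5→H3 11, R6→H4 18
  detour distance 88, fixed 10 → total 98.
Compare {H2, H3, H4}: detour distance 86 + fixed 16 = 102.
Compare {H1, H3, H4}: detour distance 88 + fixed 16 = 104.
Compare {H1, H2, H3, H4}: detour distance 86 + fixed 22 = 108.
All other subsets cost ≥ 102. Minimum total cost: 98.

98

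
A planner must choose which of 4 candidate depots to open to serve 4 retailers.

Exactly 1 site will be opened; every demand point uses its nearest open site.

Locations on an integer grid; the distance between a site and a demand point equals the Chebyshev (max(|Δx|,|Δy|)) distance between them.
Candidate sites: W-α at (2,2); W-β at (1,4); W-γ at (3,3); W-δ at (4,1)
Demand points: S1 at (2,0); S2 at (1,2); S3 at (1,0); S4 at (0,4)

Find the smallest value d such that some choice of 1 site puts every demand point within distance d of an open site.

2

Open {W-α}.
  Farthest demand point is S1 at distance 2 (to W-α); all others are ≤ 2.
With {W-γ} the worst case is 3.
With {W-β} the worst case is 4.
No size-1 selection achieves below 2.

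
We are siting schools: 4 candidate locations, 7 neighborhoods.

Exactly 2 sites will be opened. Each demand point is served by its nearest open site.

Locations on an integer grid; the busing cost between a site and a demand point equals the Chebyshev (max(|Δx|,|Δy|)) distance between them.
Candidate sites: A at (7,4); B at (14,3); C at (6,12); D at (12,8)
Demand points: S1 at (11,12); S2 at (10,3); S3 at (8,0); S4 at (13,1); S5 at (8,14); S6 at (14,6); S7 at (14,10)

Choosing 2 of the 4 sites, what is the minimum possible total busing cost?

Open {B, D}.
  S1→D 4, S2→B 4, S3→B 6, S4→B 2, S5→D 6, S6→D 2, S7→D 2  ⇒ total 26.
Compare {A, D}: total 27.
Compare {B, C}: total 29.
No size-2 selection does better; minimum is 26.

26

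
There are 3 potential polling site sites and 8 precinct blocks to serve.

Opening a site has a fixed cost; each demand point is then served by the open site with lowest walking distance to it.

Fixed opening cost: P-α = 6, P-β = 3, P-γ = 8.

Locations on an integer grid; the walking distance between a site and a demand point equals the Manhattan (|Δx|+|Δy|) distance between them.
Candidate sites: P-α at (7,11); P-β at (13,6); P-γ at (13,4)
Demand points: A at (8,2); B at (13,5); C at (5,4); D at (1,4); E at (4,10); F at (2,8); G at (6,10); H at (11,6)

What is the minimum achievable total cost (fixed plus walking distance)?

57

Open {P-α, P-β}: assign each demand point to its cheapest open site.
  A→P-β 9, B→P-β 1, C→P-α 9, D→P-α 13, E→P-α 4, F→P-α 8, G→P-α 2, H→P-β 2
  walking distance 48, fixed 9 → total 57.
Compare {P-α, P-γ}: walking distance 46 + fixed 14 = 60.
Compare {P-α, P-β, P-γ}: walking distance 44 + fixed 17 = 61.
Compare {P-α}: walking distance 67 + fixed 6 = 73.
All other subsets cost ≥ 60. Minimum total cost: 57.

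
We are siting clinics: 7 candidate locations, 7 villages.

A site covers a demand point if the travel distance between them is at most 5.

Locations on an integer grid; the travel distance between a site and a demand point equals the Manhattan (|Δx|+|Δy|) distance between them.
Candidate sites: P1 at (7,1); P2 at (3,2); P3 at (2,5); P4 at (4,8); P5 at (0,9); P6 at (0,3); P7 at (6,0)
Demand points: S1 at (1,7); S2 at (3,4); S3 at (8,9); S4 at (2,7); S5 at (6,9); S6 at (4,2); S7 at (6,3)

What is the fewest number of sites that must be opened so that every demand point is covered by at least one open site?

Coverage sets (demand points within 5 of each site):
  P1: {S6, S7}
  P2: {S2, S6, S7}
  P3: {S1, S2, S4, S6}
  P4: {S1, S2, S3, S4, S5}
  P5: {S1, S4}
  P6: {S1, S2, S6}
  P7: {S6, S7}
No single site covers all 7 demand points.
But {P1, P4} covers everything, so the minimum is 2.

2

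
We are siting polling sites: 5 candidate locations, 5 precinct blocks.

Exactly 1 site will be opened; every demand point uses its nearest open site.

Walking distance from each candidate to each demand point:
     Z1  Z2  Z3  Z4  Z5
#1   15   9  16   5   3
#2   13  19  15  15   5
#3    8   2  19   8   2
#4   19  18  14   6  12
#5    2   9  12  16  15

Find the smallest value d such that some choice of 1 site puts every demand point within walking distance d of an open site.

16

Open {#1}.
  Farthest demand point is Z3 at walking distance 16 (to #1); all others are ≤ 16.
With {#5} the worst case is 16.
With {#2} the worst case is 19.
No size-1 selection achieves below 16.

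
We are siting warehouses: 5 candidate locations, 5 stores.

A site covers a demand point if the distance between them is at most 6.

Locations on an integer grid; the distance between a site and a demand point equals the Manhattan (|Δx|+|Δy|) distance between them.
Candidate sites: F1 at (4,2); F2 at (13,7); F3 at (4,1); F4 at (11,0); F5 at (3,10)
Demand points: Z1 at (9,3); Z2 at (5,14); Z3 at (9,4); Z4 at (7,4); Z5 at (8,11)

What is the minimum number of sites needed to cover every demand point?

3

Coverage sets (demand points within 6 of each site):
  F1: {Z1, Z4}
  F2: {}
  F3: {Z4}
  F4: {Z1, Z3}
  F5: {Z2, Z5}
No 2 sites suffice: every size-2 union leaves at least one demand point uncovered.
But {F1, F4, F5} covers everything, so the minimum is 3.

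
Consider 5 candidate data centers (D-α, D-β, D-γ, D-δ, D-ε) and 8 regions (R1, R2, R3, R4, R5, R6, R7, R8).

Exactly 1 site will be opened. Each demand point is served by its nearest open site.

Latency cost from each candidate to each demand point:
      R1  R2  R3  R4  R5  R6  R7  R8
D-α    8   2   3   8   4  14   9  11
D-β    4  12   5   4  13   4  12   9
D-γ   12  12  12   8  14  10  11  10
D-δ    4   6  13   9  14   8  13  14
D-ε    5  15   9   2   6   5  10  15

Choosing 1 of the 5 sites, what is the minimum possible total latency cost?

Open {D-α}.
  R1→D-α 8, R2→D-α 2, R3→D-α 3, R4→D-α 8, R5→D-α 4, R6→D-α 14, R7→D-α 9, R8→D-α 11  ⇒ total 59.
Compare {D-β}: total 63.
Compare {D-ε}: total 67.
No size-1 selection does better; minimum is 59.

59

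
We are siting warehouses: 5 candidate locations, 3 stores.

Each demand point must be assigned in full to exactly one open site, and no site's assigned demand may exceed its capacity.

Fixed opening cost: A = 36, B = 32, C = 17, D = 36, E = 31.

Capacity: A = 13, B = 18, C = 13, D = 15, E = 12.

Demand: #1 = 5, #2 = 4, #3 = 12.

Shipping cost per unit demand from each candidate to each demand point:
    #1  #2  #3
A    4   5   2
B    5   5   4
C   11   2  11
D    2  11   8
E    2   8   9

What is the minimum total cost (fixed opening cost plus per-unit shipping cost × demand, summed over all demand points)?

Open {A, C, E}; cheapest assignment that respects the capacities:
  A (cap 13, load 12): #3 — cost 12×2 = 24
  C (cap 13, load 4): #2 — cost 4×2 = 8
  E (cap 12, load 5): #1 — cost 5×2 = 10
  Shipping 42, fixed 84 → total 126.
  Any other capacity-feasible assignment to {A, C, E} ships for at least 42.
Compare {B, C}: its best feasible assignment gives total 130.
Compare {A, C, D}: its best feasible assignment gives total 131.
Every other set of open sites that can feasibly serve all demand totals ≥ 130 even under its best assignment. Minimum: 126.

126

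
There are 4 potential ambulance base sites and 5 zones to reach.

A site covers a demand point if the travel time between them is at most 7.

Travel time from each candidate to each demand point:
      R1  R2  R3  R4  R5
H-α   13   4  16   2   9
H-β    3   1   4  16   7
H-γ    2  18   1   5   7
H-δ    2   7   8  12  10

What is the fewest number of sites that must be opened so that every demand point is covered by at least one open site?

Coverage sets (demand points within 7 of each site):
  H-α: {R2, R4}
  H-β: {R1, R2, R3, R5}
  H-γ: {R1, R3, R4, R5}
  H-δ: {R1, R2}
No single site covers all 5 demand points.
But {H-α, H-β} covers everything, so the minimum is 2.

2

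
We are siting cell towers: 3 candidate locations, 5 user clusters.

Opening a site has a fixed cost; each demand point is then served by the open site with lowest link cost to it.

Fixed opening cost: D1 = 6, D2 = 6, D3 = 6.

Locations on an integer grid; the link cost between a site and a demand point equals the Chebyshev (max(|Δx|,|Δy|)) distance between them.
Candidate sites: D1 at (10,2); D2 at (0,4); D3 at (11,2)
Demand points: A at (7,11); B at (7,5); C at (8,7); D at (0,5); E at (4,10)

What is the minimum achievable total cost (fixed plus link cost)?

34

Open {D1, D2}: assign each demand point to its cheapest open site.
  A→D2 7, B→D1 3, C→D1 5, D→D2 1, E→D2 6
  link cost 22, fixed 12 → total 34.
Compare {D2}: link cost 29 + fixed 6 = 35.
Compare {D2, D3}: link cost 23 + fixed 12 = 35.
Compare {D1, D2, D3}: link cost 22 + fixed 18 = 40.
All other subsets cost ≥ 35. Minimum total cost: 34.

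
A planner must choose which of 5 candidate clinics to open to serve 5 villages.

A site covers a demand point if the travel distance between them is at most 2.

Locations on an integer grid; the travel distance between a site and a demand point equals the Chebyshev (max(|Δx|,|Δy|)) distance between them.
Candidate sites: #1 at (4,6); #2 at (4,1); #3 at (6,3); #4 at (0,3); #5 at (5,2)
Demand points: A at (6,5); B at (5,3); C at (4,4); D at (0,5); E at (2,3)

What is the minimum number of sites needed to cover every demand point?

Coverage sets (demand points within 2 of each site):
  #1: {A, C}
  #2: {B, E}
  #3: {A, B, C}
  #4: {D, E}
  #5: {B, C}
No single site covers all 5 demand points.
But {#3, #4} covers everything, so the minimum is 2.

2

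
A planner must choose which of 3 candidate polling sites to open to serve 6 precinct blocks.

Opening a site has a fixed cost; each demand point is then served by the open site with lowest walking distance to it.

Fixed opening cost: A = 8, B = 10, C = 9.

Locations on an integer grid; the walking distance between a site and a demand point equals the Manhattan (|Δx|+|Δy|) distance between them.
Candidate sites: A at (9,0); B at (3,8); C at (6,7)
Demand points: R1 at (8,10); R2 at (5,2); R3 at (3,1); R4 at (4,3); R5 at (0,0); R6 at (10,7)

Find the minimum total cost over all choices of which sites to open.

Open {C}: assign each demand point to its cheapest open site.
  R1→C 5, R2→C 6, R3→C 9, R4→C 6, R5→C 13, R6→C 4
  walking distance 43, fixed 9 → total 52.
Compare {A, C}: walking distance 37 + fixed 17 = 54.
Compare {A}: walking distance 49 + fixed 8 = 57.
Compare {B}: walking distance 47 + fixed 10 = 57.
All other subsets cost ≥ 54. Minimum total cost: 52.

52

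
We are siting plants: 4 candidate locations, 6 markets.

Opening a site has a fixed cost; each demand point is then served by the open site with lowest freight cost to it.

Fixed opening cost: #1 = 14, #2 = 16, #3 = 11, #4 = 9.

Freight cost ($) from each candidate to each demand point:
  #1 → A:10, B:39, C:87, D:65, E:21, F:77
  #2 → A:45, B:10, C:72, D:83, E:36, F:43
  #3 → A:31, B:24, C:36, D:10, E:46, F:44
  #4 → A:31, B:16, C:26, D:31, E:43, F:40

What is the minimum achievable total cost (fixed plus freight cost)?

Open {#1, #3, #4}: assign each demand point to its cheapest open site.
  A→#1 10, B→#4 16, C→#4 26, D→#3 10, E→#1 21, F→#4 40
  freight cost 123, fixed 34 → total 157.
Compare {#1, #4}: freight cost 144 + fixed 23 = 167.
Compare {#1, #2, #3, #4}: freight cost 117 + fixed 50 = 167.
Compare {#1, #3}: freight cost 145 + fixed 25 = 170.
All other subsets cost ≥ 167. Minimum total cost: 157.

157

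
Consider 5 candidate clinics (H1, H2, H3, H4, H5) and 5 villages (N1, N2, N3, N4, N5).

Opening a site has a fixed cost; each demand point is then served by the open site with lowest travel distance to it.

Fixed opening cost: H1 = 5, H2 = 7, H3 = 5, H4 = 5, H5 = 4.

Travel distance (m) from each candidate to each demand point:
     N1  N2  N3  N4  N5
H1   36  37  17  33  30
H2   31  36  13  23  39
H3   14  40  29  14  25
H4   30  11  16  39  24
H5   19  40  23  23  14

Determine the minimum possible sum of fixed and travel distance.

Open {H3, H4, H5}: assign each demand point to its cheapest open site.
  N1→H3 14, N2→H4 11, N3→H4 16, N4→H3 14, N5→H5 14
  travel distance 69, fixed 14 → total 83.
Compare {H2, H3, H4, H5}: travel distance 66 + fixed 21 = 87.
Compare {H1, H3, H4, H5}: travel distance 69 + fixed 19 = 88.
Compare {H3, H4}: travel distance 79 + fixed 10 = 89.
All other subsets cost ≥ 87. Minimum total cost: 83.

83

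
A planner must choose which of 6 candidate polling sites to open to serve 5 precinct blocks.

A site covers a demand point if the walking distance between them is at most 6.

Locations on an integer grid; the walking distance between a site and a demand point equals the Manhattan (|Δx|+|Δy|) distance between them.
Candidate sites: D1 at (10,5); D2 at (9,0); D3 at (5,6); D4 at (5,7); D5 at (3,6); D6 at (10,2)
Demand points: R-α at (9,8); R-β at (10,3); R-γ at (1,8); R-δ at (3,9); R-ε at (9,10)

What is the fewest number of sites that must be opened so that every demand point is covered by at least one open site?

2

Coverage sets (demand points within 6 of each site):
  D1: {R-α, R-β, R-ε}
  D2: {R-β}
  D3: {R-α, R-γ, R-δ}
  D4: {R-α, R-γ, R-δ}
  D5: {R-γ, R-δ}
  D6: {R-β}
No single site covers all 5 demand points.
But {D1, D3} covers everything, so the minimum is 2.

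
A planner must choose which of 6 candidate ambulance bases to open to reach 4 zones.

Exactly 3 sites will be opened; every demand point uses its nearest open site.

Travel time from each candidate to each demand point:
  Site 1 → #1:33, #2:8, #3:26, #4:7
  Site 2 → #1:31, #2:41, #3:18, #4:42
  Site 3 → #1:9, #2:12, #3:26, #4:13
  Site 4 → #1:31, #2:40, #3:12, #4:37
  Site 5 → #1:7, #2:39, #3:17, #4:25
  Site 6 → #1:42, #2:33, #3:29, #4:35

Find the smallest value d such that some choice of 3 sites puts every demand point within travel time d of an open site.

Open {Site 1, Site 3, Site 4}.
  Farthest demand point is #3 at travel time 12 (to Site 4); all others are ≤ 12.
With {Site 1, Site 4, Site 5} the worst case is 12.
With {Site 2, Site 3, Site 4} the worst case is 13.
No size-3 selection achieves below 12.

12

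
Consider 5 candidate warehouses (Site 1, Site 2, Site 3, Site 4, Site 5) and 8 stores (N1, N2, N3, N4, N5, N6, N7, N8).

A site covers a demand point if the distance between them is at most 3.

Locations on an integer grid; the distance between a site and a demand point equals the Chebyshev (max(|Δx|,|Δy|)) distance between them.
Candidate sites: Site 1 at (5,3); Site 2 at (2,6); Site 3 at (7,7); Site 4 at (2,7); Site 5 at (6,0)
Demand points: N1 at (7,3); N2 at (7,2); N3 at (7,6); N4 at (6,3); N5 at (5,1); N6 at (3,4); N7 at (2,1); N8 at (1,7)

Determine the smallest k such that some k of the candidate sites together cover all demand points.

2

Coverage sets (demand points within 3 of each site):
  Site 1: {N1, N2, N3, N4, N5, N6, N7}
  Site 2: {N6, N8}
  Site 3: {N3}
  Site 4: {N6, N8}
  Site 5: {N1, N2, N4, N5}
No single site covers all 8 demand points.
But {Site 1, Site 2} covers everything, so the minimum is 2.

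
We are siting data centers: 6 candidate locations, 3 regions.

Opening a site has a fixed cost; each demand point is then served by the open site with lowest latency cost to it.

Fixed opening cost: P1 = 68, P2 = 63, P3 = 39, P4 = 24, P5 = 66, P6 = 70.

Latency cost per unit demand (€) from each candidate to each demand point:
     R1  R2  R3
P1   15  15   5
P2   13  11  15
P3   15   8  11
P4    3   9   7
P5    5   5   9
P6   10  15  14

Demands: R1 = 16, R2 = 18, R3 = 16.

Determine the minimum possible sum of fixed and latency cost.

Open {P4, P5}: assign each demand point to its cheapest open site.
  R1→P4 16×3=48, R2→P5 18×5=90, R3→P4 16×7=112
  latency cost 250, fixed 90 → total 340.
Compare {P4}: latency cost 322 + fixed 24 = 346.
Compare {P3, P4}: latency cost 304 + fixed 63 = 367.
Compare {P1, P4, P5}: latency cost 218 + fixed 158 = 376.
All other subsets cost ≥ 346. Minimum total cost: 340.

340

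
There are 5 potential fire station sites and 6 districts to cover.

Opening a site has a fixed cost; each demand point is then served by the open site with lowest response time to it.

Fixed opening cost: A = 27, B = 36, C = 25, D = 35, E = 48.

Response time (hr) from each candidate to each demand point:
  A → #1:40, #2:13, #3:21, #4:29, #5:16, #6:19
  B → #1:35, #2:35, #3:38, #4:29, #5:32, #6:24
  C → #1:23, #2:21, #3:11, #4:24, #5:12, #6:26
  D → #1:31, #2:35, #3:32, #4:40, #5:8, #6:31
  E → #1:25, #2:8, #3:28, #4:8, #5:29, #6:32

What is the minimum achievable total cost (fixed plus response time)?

142

Open {C}: assign each demand point to its cheapest open site.
  #1→C 23, #2→C 21, #3→C 11, #4→C 24, #5→C 12, #6→C 26
  response time 117, fixed 25 → total 142.
Compare {A, C}: response time 102 + fixed 52 = 154.
Compare {C, E}: response time 88 + fixed 73 = 161.
Compare {A}: response time 138 + fixed 27 = 165.
All other subsets cost ≥ 154. Minimum total cost: 142.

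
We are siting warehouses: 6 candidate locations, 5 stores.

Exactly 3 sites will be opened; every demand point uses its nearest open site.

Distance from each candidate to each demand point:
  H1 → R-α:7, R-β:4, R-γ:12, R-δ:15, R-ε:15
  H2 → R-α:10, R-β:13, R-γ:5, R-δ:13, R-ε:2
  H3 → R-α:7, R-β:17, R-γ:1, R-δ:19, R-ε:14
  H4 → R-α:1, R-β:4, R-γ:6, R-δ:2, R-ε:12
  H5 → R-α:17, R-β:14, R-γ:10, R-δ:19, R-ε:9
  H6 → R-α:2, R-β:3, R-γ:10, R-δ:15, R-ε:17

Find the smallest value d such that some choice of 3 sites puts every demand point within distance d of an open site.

Open {H2, H3, H4}.
  Farthest demand point is R-β at distance 4 (to H4); all others are ≤ 4.
With {H1, H2, H4} the worst case is 5.
With {H2, H4, H5} the worst case is 5.
No size-3 selection achieves below 4.

4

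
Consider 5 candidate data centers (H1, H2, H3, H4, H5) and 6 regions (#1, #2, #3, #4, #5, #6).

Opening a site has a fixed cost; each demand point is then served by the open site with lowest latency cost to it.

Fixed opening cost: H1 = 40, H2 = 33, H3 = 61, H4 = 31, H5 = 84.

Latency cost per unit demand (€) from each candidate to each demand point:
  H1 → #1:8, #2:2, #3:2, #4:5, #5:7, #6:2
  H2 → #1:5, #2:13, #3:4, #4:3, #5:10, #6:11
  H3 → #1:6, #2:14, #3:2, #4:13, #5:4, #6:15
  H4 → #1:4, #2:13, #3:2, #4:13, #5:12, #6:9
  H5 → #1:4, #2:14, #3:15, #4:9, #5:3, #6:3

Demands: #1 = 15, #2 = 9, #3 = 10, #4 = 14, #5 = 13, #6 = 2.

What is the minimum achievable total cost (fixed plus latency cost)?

323

Open {H1, H2}: assign each demand point to its cheapest open site.
  #1→H2 15×5=75, #2→H1 9×2=18, #3→H1 10×2=20, #4→H2 14×3=42, #5→H1 13×7=91, #6→H1 2×2=4
  latency cost 250, fixed 73 → total 323.
Compare {H1, H4}: latency cost 263 + fixed 71 = 334.
Compare {H1, H5}: latency cost 211 + fixed 124 = 335.
Compare {H1, H2, H4}: latency cost 235 + fixed 104 = 339.
All other subsets cost ≥ 334. Minimum total cost: 323.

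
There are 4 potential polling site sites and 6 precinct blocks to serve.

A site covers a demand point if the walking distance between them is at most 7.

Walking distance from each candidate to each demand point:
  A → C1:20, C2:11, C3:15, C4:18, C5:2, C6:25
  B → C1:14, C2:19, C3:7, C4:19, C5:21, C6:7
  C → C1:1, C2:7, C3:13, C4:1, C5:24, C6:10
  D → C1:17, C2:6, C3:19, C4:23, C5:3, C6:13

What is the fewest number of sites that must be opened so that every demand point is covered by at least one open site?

Coverage sets (demand points within 7 of each site):
  A: {C5}
  B: {C3, C6}
  C: {C1, C2, C4}
  D: {C2, C5}
No 2 sites suffice: every size-2 union leaves at least one demand point uncovered.
But {A, B, C} covers everything, so the minimum is 3.

3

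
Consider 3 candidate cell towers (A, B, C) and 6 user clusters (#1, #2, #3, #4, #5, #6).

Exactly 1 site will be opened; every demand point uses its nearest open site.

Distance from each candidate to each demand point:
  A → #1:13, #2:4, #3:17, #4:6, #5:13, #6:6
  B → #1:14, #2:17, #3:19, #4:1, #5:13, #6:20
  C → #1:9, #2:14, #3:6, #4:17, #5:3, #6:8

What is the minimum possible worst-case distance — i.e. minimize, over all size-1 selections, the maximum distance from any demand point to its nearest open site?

Open {A}.
  Farthest demand point is #3 at distance 17 (to A); all others are ≤ 17.
With {C} the worst case is 17.
With {B} the worst case is 20.
No size-1 selection achieves below 17.

17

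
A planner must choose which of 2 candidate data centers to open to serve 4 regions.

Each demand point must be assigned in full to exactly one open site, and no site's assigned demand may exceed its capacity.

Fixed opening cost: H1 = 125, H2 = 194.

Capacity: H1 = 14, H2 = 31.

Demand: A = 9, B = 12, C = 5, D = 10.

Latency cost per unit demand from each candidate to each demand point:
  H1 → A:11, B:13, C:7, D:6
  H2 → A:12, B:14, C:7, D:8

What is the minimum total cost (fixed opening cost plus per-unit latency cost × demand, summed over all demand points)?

Open {H1, H2}; cheapest assignment that respects the capacities:
  H1 (cap 14, load 10): D — cost 10×6 = 60
  H2 (cap 31, load 26): A, B, C — cost 9×12 + 12×14 + 5×7 = 311
  Shipping 371, fixed 319 → total 690.
  Any other capacity-feasible assignment to {H1, H2} ships for at least 371.
Total demand is 36 and no other set of sites has combined capacity ≥ 36, so {H1, H2} is the only feasible choice of open sites. Minimum: 690.

690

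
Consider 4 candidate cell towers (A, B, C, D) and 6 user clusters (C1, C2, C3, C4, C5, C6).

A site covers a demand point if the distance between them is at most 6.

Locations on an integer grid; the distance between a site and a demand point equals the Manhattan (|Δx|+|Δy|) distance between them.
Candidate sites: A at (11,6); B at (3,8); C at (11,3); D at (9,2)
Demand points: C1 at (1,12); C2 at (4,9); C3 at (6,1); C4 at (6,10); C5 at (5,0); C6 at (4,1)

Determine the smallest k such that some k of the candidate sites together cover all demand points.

Coverage sets (demand points within 6 of each site):
  A: {}
  B: {C1, C2, C4}
  C: {}
  D: {C3, C5, C6}
No single site covers all 6 demand points.
But {B, D} covers everything, so the minimum is 2.

2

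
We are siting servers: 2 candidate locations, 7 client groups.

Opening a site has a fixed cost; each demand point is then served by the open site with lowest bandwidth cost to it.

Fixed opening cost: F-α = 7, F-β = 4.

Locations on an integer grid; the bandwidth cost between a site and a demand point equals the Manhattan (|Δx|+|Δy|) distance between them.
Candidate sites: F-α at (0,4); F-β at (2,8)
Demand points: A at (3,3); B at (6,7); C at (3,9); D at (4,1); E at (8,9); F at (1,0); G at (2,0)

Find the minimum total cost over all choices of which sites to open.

Open {F-α, F-β}: assign each demand point to its cheapest open site.
  A→F-α 4, B→F-β 5, C→F-β 2, D→F-α 7, E→F-β 7, F→F-α 5, G→F-α 6
  bandwidth cost 36, fixed 11 → total 47.
Compare {F-β}: bandwidth cost 46 + fixed 4 = 50.
Compare {F-α}: bandwidth cost 52 + fixed 7 = 59.

47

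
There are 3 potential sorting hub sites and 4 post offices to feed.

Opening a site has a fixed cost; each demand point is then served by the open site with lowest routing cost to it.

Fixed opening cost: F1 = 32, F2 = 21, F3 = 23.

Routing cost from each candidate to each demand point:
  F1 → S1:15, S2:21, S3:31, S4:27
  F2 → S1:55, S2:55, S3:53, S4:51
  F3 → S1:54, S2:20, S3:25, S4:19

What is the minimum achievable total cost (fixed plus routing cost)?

Open {F1}: assign each demand point to its cheapest open site.
  S1→F1 15, S2→F1 21, S3→F1 31, S4→F1 27
  routing cost 94, fixed 32 → total 126.
Compare {F1, F3}: routing cost 79 + fixed 55 = 134.
Compare {F3}: routing cost 118 + fixed 23 = 141.
Compare {F1, F2}: routing cost 94 + fixed 53 = 147.
All other subsets cost ≥ 134. Minimum total cost: 126.

126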